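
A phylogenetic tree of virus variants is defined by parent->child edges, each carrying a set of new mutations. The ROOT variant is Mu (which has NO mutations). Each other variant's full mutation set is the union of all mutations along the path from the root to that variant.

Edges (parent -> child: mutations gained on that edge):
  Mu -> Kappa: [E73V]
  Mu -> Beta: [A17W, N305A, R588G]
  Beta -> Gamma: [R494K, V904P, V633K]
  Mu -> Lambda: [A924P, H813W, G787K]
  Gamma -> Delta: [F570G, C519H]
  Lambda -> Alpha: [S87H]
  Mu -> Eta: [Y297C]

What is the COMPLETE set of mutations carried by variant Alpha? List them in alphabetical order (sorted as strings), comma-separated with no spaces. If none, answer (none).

Answer: A924P,G787K,H813W,S87H

Derivation:
At Mu: gained [] -> total []
At Lambda: gained ['A924P', 'H813W', 'G787K'] -> total ['A924P', 'G787K', 'H813W']
At Alpha: gained ['S87H'] -> total ['A924P', 'G787K', 'H813W', 'S87H']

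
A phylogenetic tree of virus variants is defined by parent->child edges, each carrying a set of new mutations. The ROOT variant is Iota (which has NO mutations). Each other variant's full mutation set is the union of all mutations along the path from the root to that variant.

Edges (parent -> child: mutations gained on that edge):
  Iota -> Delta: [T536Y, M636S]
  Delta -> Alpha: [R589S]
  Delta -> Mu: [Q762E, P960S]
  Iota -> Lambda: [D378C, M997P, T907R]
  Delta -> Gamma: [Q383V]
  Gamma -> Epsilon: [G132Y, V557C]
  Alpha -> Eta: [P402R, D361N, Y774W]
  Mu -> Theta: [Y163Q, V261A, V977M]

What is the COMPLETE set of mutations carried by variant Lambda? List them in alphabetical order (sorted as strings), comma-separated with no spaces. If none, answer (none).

At Iota: gained [] -> total []
At Lambda: gained ['D378C', 'M997P', 'T907R'] -> total ['D378C', 'M997P', 'T907R']

Answer: D378C,M997P,T907R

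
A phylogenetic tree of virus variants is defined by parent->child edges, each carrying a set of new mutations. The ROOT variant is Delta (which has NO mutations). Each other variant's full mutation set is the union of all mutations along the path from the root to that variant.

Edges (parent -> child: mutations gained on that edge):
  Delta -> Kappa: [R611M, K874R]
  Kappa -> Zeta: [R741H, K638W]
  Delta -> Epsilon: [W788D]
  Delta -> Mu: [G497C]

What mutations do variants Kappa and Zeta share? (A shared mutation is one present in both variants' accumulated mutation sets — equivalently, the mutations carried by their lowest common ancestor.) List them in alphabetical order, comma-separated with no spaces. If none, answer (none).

Accumulating mutations along path to Kappa:
  At Delta: gained [] -> total []
  At Kappa: gained ['R611M', 'K874R'] -> total ['K874R', 'R611M']
Mutations(Kappa) = ['K874R', 'R611M']
Accumulating mutations along path to Zeta:
  At Delta: gained [] -> total []
  At Kappa: gained ['R611M', 'K874R'] -> total ['K874R', 'R611M']
  At Zeta: gained ['R741H', 'K638W'] -> total ['K638W', 'K874R', 'R611M', 'R741H']
Mutations(Zeta) = ['K638W', 'K874R', 'R611M', 'R741H']
Intersection: ['K874R', 'R611M'] ∩ ['K638W', 'K874R', 'R611M', 'R741H'] = ['K874R', 'R611M']

Answer: K874R,R611M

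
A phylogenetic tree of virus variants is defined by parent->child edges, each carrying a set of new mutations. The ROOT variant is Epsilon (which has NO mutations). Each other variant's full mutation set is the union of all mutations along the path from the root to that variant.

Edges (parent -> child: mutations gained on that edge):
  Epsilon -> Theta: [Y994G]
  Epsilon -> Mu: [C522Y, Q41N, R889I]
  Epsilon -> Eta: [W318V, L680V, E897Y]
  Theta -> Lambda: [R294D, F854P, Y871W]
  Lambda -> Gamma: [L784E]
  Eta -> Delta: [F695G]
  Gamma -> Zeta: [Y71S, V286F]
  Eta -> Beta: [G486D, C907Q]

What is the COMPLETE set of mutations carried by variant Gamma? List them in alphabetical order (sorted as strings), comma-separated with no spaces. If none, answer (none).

At Epsilon: gained [] -> total []
At Theta: gained ['Y994G'] -> total ['Y994G']
At Lambda: gained ['R294D', 'F854P', 'Y871W'] -> total ['F854P', 'R294D', 'Y871W', 'Y994G']
At Gamma: gained ['L784E'] -> total ['F854P', 'L784E', 'R294D', 'Y871W', 'Y994G']

Answer: F854P,L784E,R294D,Y871W,Y994G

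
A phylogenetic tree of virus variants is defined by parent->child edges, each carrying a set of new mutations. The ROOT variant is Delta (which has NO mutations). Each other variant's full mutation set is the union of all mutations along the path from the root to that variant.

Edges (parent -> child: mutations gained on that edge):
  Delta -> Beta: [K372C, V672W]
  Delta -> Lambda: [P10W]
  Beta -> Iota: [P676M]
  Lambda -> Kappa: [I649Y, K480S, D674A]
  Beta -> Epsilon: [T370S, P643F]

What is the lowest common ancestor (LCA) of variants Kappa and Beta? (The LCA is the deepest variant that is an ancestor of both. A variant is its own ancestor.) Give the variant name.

Answer: Delta

Derivation:
Path from root to Kappa: Delta -> Lambda -> Kappa
  ancestors of Kappa: {Delta, Lambda, Kappa}
Path from root to Beta: Delta -> Beta
  ancestors of Beta: {Delta, Beta}
Common ancestors: {Delta}
Walk up from Beta: Beta (not in ancestors of Kappa), Delta (in ancestors of Kappa)
Deepest common ancestor (LCA) = Delta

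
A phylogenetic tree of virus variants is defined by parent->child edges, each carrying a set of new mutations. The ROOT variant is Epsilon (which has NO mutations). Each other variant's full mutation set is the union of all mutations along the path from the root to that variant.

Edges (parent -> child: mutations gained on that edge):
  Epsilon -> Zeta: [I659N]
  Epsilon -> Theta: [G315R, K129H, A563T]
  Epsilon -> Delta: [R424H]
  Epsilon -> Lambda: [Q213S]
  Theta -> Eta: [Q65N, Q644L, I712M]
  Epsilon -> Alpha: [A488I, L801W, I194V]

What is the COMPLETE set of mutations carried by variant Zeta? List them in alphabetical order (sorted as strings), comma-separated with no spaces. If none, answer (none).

At Epsilon: gained [] -> total []
At Zeta: gained ['I659N'] -> total ['I659N']

Answer: I659N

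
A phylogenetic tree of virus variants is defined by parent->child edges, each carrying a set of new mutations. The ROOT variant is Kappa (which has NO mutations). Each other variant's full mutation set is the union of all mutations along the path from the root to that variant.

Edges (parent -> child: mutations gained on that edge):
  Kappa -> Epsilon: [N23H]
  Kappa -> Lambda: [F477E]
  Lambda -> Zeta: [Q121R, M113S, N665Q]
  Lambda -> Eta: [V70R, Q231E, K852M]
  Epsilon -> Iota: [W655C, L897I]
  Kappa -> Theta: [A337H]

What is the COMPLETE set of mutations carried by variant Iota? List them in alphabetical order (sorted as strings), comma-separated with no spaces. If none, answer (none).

At Kappa: gained [] -> total []
At Epsilon: gained ['N23H'] -> total ['N23H']
At Iota: gained ['W655C', 'L897I'] -> total ['L897I', 'N23H', 'W655C']

Answer: L897I,N23H,W655C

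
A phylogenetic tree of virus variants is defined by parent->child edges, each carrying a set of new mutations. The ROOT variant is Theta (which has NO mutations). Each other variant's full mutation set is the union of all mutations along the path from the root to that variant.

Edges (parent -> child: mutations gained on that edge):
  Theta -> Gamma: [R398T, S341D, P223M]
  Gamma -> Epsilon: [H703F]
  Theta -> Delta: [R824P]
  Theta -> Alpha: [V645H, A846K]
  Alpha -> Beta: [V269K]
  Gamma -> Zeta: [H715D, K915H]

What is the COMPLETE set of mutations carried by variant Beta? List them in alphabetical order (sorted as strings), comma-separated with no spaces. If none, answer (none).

Answer: A846K,V269K,V645H

Derivation:
At Theta: gained [] -> total []
At Alpha: gained ['V645H', 'A846K'] -> total ['A846K', 'V645H']
At Beta: gained ['V269K'] -> total ['A846K', 'V269K', 'V645H']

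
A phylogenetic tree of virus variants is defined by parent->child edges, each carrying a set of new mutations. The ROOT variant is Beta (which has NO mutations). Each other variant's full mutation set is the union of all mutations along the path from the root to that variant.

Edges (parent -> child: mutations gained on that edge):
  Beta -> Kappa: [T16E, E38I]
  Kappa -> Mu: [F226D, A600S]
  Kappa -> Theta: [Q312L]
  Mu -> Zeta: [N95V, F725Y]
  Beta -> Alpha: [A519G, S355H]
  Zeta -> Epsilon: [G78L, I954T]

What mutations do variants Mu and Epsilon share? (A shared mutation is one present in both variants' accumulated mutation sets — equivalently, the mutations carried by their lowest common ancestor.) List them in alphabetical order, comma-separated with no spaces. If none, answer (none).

Answer: A600S,E38I,F226D,T16E

Derivation:
Accumulating mutations along path to Mu:
  At Beta: gained [] -> total []
  At Kappa: gained ['T16E', 'E38I'] -> total ['E38I', 'T16E']
  At Mu: gained ['F226D', 'A600S'] -> total ['A600S', 'E38I', 'F226D', 'T16E']
Mutations(Mu) = ['A600S', 'E38I', 'F226D', 'T16E']
Accumulating mutations along path to Epsilon:
  At Beta: gained [] -> total []
  At Kappa: gained ['T16E', 'E38I'] -> total ['E38I', 'T16E']
  At Mu: gained ['F226D', 'A600S'] -> total ['A600S', 'E38I', 'F226D', 'T16E']
  At Zeta: gained ['N95V', 'F725Y'] -> total ['A600S', 'E38I', 'F226D', 'F725Y', 'N95V', 'T16E']
  At Epsilon: gained ['G78L', 'I954T'] -> total ['A600S', 'E38I', 'F226D', 'F725Y', 'G78L', 'I954T', 'N95V', 'T16E']
Mutations(Epsilon) = ['A600S', 'E38I', 'F226D', 'F725Y', 'G78L', 'I954T', 'N95V', 'T16E']
Intersection: ['A600S', 'E38I', 'F226D', 'T16E'] ∩ ['A600S', 'E38I', 'F226D', 'F725Y', 'G78L', 'I954T', 'N95V', 'T16E'] = ['A600S', 'E38I', 'F226D', 'T16E']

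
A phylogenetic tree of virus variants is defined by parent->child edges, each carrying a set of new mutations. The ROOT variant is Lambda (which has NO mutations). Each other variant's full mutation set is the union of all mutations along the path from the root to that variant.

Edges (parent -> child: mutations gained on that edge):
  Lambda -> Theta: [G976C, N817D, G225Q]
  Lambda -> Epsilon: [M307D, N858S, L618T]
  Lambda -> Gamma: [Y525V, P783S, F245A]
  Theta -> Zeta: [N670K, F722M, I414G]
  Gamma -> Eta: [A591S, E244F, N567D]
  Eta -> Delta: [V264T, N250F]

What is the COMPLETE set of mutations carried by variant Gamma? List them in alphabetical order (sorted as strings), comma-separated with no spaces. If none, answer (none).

At Lambda: gained [] -> total []
At Gamma: gained ['Y525V', 'P783S', 'F245A'] -> total ['F245A', 'P783S', 'Y525V']

Answer: F245A,P783S,Y525V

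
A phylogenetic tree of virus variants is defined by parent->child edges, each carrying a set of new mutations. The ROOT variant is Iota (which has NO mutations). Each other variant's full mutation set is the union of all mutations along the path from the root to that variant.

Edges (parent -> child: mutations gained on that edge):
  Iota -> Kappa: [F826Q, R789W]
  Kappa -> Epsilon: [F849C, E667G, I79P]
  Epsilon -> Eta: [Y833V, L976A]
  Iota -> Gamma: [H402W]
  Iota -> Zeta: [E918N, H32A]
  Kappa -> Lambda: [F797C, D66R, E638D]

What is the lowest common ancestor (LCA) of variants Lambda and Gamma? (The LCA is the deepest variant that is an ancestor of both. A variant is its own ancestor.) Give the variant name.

Answer: Iota

Derivation:
Path from root to Lambda: Iota -> Kappa -> Lambda
  ancestors of Lambda: {Iota, Kappa, Lambda}
Path from root to Gamma: Iota -> Gamma
  ancestors of Gamma: {Iota, Gamma}
Common ancestors: {Iota}
Walk up from Gamma: Gamma (not in ancestors of Lambda), Iota (in ancestors of Lambda)
Deepest common ancestor (LCA) = Iota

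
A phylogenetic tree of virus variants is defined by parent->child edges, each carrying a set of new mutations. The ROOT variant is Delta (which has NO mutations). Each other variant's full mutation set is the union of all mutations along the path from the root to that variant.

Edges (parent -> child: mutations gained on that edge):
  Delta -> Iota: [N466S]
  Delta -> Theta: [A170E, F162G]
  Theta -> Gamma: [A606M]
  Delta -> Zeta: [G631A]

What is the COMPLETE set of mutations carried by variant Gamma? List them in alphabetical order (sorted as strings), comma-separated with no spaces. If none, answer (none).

Answer: A170E,A606M,F162G

Derivation:
At Delta: gained [] -> total []
At Theta: gained ['A170E', 'F162G'] -> total ['A170E', 'F162G']
At Gamma: gained ['A606M'] -> total ['A170E', 'A606M', 'F162G']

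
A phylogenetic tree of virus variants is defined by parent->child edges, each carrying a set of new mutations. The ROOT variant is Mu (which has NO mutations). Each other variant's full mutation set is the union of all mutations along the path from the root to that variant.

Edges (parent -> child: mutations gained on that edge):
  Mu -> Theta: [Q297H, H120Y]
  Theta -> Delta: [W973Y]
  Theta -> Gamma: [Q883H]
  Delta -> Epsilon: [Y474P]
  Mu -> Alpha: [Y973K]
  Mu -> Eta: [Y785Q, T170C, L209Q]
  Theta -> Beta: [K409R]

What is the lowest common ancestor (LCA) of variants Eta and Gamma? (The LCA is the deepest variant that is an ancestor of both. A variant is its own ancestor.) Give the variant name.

Path from root to Eta: Mu -> Eta
  ancestors of Eta: {Mu, Eta}
Path from root to Gamma: Mu -> Theta -> Gamma
  ancestors of Gamma: {Mu, Theta, Gamma}
Common ancestors: {Mu}
Walk up from Gamma: Gamma (not in ancestors of Eta), Theta (not in ancestors of Eta), Mu (in ancestors of Eta)
Deepest common ancestor (LCA) = Mu

Answer: Mu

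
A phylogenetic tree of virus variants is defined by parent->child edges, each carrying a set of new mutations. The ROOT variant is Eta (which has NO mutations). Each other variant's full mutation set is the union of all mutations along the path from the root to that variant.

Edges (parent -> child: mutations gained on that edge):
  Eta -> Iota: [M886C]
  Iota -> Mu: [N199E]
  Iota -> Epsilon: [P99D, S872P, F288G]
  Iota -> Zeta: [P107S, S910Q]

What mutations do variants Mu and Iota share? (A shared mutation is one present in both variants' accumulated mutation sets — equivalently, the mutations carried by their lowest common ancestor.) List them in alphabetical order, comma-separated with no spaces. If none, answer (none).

Answer: M886C

Derivation:
Accumulating mutations along path to Mu:
  At Eta: gained [] -> total []
  At Iota: gained ['M886C'] -> total ['M886C']
  At Mu: gained ['N199E'] -> total ['M886C', 'N199E']
Mutations(Mu) = ['M886C', 'N199E']
Accumulating mutations along path to Iota:
  At Eta: gained [] -> total []
  At Iota: gained ['M886C'] -> total ['M886C']
Mutations(Iota) = ['M886C']
Intersection: ['M886C', 'N199E'] ∩ ['M886C'] = ['M886C']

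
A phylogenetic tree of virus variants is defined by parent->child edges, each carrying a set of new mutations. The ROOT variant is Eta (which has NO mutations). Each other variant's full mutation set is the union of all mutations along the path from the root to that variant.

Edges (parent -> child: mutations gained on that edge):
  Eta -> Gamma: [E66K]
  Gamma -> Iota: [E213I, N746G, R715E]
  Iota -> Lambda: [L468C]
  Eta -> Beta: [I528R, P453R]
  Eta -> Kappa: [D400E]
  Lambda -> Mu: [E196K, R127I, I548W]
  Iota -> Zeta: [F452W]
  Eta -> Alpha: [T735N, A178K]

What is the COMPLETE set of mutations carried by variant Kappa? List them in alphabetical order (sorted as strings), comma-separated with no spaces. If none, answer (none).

At Eta: gained [] -> total []
At Kappa: gained ['D400E'] -> total ['D400E']

Answer: D400E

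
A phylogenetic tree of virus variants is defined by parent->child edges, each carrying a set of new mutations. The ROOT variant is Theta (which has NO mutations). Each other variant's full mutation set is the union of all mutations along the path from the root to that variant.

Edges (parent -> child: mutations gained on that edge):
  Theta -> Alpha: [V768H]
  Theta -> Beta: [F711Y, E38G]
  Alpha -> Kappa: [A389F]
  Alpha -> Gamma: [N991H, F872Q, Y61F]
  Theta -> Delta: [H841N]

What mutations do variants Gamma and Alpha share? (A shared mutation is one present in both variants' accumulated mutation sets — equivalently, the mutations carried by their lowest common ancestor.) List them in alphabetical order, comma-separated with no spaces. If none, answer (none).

Accumulating mutations along path to Gamma:
  At Theta: gained [] -> total []
  At Alpha: gained ['V768H'] -> total ['V768H']
  At Gamma: gained ['N991H', 'F872Q', 'Y61F'] -> total ['F872Q', 'N991H', 'V768H', 'Y61F']
Mutations(Gamma) = ['F872Q', 'N991H', 'V768H', 'Y61F']
Accumulating mutations along path to Alpha:
  At Theta: gained [] -> total []
  At Alpha: gained ['V768H'] -> total ['V768H']
Mutations(Alpha) = ['V768H']
Intersection: ['F872Q', 'N991H', 'V768H', 'Y61F'] ∩ ['V768H'] = ['V768H']

Answer: V768H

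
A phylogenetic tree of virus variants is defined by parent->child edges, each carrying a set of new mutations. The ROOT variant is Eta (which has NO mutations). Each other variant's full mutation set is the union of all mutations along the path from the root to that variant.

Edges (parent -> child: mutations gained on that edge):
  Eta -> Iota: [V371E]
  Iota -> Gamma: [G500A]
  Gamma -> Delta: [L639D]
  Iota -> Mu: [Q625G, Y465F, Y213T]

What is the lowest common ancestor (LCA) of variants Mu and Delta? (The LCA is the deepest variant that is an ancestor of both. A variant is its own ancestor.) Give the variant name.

Path from root to Mu: Eta -> Iota -> Mu
  ancestors of Mu: {Eta, Iota, Mu}
Path from root to Delta: Eta -> Iota -> Gamma -> Delta
  ancestors of Delta: {Eta, Iota, Gamma, Delta}
Common ancestors: {Eta, Iota}
Walk up from Delta: Delta (not in ancestors of Mu), Gamma (not in ancestors of Mu), Iota (in ancestors of Mu), Eta (in ancestors of Mu)
Deepest common ancestor (LCA) = Iota

Answer: Iota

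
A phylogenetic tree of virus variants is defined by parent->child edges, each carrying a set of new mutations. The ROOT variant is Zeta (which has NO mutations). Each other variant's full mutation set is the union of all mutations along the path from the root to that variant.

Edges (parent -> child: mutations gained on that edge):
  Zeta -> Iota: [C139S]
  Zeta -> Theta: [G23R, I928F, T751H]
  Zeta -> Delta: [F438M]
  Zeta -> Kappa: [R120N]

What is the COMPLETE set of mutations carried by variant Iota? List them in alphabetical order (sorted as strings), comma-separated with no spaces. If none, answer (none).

At Zeta: gained [] -> total []
At Iota: gained ['C139S'] -> total ['C139S']

Answer: C139S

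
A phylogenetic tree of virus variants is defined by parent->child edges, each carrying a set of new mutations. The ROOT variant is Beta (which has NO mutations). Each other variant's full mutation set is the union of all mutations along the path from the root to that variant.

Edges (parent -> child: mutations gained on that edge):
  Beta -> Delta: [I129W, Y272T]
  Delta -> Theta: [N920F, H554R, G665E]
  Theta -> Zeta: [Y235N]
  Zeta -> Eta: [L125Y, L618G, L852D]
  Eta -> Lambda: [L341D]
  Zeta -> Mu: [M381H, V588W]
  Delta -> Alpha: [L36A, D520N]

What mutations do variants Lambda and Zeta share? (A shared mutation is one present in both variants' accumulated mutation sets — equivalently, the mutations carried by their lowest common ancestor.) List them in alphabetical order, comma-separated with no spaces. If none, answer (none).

Answer: G665E,H554R,I129W,N920F,Y235N,Y272T

Derivation:
Accumulating mutations along path to Lambda:
  At Beta: gained [] -> total []
  At Delta: gained ['I129W', 'Y272T'] -> total ['I129W', 'Y272T']
  At Theta: gained ['N920F', 'H554R', 'G665E'] -> total ['G665E', 'H554R', 'I129W', 'N920F', 'Y272T']
  At Zeta: gained ['Y235N'] -> total ['G665E', 'H554R', 'I129W', 'N920F', 'Y235N', 'Y272T']
  At Eta: gained ['L125Y', 'L618G', 'L852D'] -> total ['G665E', 'H554R', 'I129W', 'L125Y', 'L618G', 'L852D', 'N920F', 'Y235N', 'Y272T']
  At Lambda: gained ['L341D'] -> total ['G665E', 'H554R', 'I129W', 'L125Y', 'L341D', 'L618G', 'L852D', 'N920F', 'Y235N', 'Y272T']
Mutations(Lambda) = ['G665E', 'H554R', 'I129W', 'L125Y', 'L341D', 'L618G', 'L852D', 'N920F', 'Y235N', 'Y272T']
Accumulating mutations along path to Zeta:
  At Beta: gained [] -> total []
  At Delta: gained ['I129W', 'Y272T'] -> total ['I129W', 'Y272T']
  At Theta: gained ['N920F', 'H554R', 'G665E'] -> total ['G665E', 'H554R', 'I129W', 'N920F', 'Y272T']
  At Zeta: gained ['Y235N'] -> total ['G665E', 'H554R', 'I129W', 'N920F', 'Y235N', 'Y272T']
Mutations(Zeta) = ['G665E', 'H554R', 'I129W', 'N920F', 'Y235N', 'Y272T']
Intersection: ['G665E', 'H554R', 'I129W', 'L125Y', 'L341D', 'L618G', 'L852D', 'N920F', 'Y235N', 'Y272T'] ∩ ['G665E', 'H554R', 'I129W', 'N920F', 'Y235N', 'Y272T'] = ['G665E', 'H554R', 'I129W', 'N920F', 'Y235N', 'Y272T']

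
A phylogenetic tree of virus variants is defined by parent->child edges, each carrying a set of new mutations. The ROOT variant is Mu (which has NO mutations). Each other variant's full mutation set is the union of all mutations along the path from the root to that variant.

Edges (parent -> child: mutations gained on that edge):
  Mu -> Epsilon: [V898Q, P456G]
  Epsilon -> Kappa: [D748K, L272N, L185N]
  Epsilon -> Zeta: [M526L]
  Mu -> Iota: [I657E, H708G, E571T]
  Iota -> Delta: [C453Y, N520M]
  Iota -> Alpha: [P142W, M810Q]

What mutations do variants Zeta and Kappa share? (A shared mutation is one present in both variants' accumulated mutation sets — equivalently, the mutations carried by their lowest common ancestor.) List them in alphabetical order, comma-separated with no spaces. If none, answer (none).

Accumulating mutations along path to Zeta:
  At Mu: gained [] -> total []
  At Epsilon: gained ['V898Q', 'P456G'] -> total ['P456G', 'V898Q']
  At Zeta: gained ['M526L'] -> total ['M526L', 'P456G', 'V898Q']
Mutations(Zeta) = ['M526L', 'P456G', 'V898Q']
Accumulating mutations along path to Kappa:
  At Mu: gained [] -> total []
  At Epsilon: gained ['V898Q', 'P456G'] -> total ['P456G', 'V898Q']
  At Kappa: gained ['D748K', 'L272N', 'L185N'] -> total ['D748K', 'L185N', 'L272N', 'P456G', 'V898Q']
Mutations(Kappa) = ['D748K', 'L185N', 'L272N', 'P456G', 'V898Q']
Intersection: ['M526L', 'P456G', 'V898Q'] ∩ ['D748K', 'L185N', 'L272N', 'P456G', 'V898Q'] = ['P456G', 'V898Q']

Answer: P456G,V898Q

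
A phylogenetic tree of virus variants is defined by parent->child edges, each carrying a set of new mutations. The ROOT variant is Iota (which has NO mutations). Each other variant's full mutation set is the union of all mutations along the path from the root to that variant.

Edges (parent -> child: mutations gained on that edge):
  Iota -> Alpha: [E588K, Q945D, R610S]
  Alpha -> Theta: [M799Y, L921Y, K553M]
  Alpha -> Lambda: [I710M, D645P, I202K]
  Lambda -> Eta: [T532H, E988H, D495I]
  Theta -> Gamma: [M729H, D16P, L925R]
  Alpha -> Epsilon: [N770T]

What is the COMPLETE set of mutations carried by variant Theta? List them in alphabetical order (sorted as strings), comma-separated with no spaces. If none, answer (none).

At Iota: gained [] -> total []
At Alpha: gained ['E588K', 'Q945D', 'R610S'] -> total ['E588K', 'Q945D', 'R610S']
At Theta: gained ['M799Y', 'L921Y', 'K553M'] -> total ['E588K', 'K553M', 'L921Y', 'M799Y', 'Q945D', 'R610S']

Answer: E588K,K553M,L921Y,M799Y,Q945D,R610S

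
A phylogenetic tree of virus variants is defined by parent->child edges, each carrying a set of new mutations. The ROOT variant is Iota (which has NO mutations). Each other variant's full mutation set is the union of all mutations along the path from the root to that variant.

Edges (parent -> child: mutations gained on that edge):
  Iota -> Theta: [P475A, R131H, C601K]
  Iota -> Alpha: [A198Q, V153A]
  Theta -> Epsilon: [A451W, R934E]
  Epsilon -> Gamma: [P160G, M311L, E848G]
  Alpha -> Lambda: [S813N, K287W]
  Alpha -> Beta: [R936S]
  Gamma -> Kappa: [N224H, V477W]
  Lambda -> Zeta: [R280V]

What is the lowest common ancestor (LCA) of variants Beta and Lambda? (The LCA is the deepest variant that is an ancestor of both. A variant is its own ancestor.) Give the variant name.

Answer: Alpha

Derivation:
Path from root to Beta: Iota -> Alpha -> Beta
  ancestors of Beta: {Iota, Alpha, Beta}
Path from root to Lambda: Iota -> Alpha -> Lambda
  ancestors of Lambda: {Iota, Alpha, Lambda}
Common ancestors: {Iota, Alpha}
Walk up from Lambda: Lambda (not in ancestors of Beta), Alpha (in ancestors of Beta), Iota (in ancestors of Beta)
Deepest common ancestor (LCA) = Alpha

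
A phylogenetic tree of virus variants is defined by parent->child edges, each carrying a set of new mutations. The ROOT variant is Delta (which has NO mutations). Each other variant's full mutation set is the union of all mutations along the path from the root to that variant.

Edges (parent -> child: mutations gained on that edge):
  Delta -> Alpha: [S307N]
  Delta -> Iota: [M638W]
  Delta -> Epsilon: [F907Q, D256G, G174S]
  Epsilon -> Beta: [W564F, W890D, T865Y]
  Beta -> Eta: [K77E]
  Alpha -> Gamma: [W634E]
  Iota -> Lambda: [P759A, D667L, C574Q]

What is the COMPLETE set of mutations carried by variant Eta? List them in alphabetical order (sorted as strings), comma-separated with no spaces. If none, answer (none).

Answer: D256G,F907Q,G174S,K77E,T865Y,W564F,W890D

Derivation:
At Delta: gained [] -> total []
At Epsilon: gained ['F907Q', 'D256G', 'G174S'] -> total ['D256G', 'F907Q', 'G174S']
At Beta: gained ['W564F', 'W890D', 'T865Y'] -> total ['D256G', 'F907Q', 'G174S', 'T865Y', 'W564F', 'W890D']
At Eta: gained ['K77E'] -> total ['D256G', 'F907Q', 'G174S', 'K77E', 'T865Y', 'W564F', 'W890D']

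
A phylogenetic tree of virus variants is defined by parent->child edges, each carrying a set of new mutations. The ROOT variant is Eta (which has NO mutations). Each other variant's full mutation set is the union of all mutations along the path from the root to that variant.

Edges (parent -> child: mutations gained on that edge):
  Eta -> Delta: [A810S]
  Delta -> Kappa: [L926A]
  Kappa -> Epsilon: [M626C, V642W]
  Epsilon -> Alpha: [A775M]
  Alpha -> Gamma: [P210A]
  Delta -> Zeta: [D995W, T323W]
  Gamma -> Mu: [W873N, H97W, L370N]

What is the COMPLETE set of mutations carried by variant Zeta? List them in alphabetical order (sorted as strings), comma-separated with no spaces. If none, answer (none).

Answer: A810S,D995W,T323W

Derivation:
At Eta: gained [] -> total []
At Delta: gained ['A810S'] -> total ['A810S']
At Zeta: gained ['D995W', 'T323W'] -> total ['A810S', 'D995W', 'T323W']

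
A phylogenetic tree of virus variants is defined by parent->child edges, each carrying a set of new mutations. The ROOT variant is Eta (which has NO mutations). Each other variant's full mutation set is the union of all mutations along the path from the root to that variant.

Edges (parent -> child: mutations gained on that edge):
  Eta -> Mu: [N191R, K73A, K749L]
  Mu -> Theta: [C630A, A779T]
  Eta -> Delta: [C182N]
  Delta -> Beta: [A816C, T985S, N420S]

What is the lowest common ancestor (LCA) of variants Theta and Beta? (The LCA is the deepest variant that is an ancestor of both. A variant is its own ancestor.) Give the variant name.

Path from root to Theta: Eta -> Mu -> Theta
  ancestors of Theta: {Eta, Mu, Theta}
Path from root to Beta: Eta -> Delta -> Beta
  ancestors of Beta: {Eta, Delta, Beta}
Common ancestors: {Eta}
Walk up from Beta: Beta (not in ancestors of Theta), Delta (not in ancestors of Theta), Eta (in ancestors of Theta)
Deepest common ancestor (LCA) = Eta

Answer: Eta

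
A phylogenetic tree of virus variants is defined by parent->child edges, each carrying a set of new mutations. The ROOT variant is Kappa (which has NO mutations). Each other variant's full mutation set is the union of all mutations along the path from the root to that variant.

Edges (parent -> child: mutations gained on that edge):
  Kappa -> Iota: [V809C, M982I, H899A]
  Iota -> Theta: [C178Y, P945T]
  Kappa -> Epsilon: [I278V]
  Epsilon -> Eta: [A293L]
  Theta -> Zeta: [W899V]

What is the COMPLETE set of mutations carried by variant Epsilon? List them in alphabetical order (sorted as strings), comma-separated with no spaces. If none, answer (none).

Answer: I278V

Derivation:
At Kappa: gained [] -> total []
At Epsilon: gained ['I278V'] -> total ['I278V']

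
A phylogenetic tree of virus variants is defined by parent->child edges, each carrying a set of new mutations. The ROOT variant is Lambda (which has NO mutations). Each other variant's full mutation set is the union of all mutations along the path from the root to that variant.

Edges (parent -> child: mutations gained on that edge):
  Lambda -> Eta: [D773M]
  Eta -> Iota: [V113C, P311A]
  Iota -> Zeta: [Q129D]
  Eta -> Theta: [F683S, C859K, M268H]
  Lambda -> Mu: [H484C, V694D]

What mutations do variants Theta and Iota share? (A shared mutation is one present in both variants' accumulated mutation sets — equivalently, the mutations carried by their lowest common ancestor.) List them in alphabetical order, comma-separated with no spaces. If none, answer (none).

Accumulating mutations along path to Theta:
  At Lambda: gained [] -> total []
  At Eta: gained ['D773M'] -> total ['D773M']
  At Theta: gained ['F683S', 'C859K', 'M268H'] -> total ['C859K', 'D773M', 'F683S', 'M268H']
Mutations(Theta) = ['C859K', 'D773M', 'F683S', 'M268H']
Accumulating mutations along path to Iota:
  At Lambda: gained [] -> total []
  At Eta: gained ['D773M'] -> total ['D773M']
  At Iota: gained ['V113C', 'P311A'] -> total ['D773M', 'P311A', 'V113C']
Mutations(Iota) = ['D773M', 'P311A', 'V113C']
Intersection: ['C859K', 'D773M', 'F683S', 'M268H'] ∩ ['D773M', 'P311A', 'V113C'] = ['D773M']

Answer: D773M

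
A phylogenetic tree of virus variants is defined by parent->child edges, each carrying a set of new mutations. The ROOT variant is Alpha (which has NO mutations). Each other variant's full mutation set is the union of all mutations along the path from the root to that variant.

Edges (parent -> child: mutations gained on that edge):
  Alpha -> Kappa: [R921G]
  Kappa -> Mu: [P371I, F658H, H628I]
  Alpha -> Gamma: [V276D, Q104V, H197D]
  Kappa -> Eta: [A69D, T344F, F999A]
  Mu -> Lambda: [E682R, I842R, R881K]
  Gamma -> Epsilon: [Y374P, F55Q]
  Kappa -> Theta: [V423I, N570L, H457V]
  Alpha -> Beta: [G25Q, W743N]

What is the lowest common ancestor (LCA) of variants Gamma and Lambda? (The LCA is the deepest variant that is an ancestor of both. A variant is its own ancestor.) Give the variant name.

Path from root to Gamma: Alpha -> Gamma
  ancestors of Gamma: {Alpha, Gamma}
Path from root to Lambda: Alpha -> Kappa -> Mu -> Lambda
  ancestors of Lambda: {Alpha, Kappa, Mu, Lambda}
Common ancestors: {Alpha}
Walk up from Lambda: Lambda (not in ancestors of Gamma), Mu (not in ancestors of Gamma), Kappa (not in ancestors of Gamma), Alpha (in ancestors of Gamma)
Deepest common ancestor (LCA) = Alpha

Answer: Alpha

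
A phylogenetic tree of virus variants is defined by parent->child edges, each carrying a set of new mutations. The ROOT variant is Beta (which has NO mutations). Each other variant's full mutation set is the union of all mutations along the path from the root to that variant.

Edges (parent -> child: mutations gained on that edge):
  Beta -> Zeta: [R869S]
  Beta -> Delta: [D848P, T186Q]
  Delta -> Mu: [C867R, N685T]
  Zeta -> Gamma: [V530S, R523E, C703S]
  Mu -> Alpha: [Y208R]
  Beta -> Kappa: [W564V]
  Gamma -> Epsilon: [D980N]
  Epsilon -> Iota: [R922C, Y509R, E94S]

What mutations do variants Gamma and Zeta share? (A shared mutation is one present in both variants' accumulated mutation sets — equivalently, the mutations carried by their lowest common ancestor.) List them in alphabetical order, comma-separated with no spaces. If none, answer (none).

Accumulating mutations along path to Gamma:
  At Beta: gained [] -> total []
  At Zeta: gained ['R869S'] -> total ['R869S']
  At Gamma: gained ['V530S', 'R523E', 'C703S'] -> total ['C703S', 'R523E', 'R869S', 'V530S']
Mutations(Gamma) = ['C703S', 'R523E', 'R869S', 'V530S']
Accumulating mutations along path to Zeta:
  At Beta: gained [] -> total []
  At Zeta: gained ['R869S'] -> total ['R869S']
Mutations(Zeta) = ['R869S']
Intersection: ['C703S', 'R523E', 'R869S', 'V530S'] ∩ ['R869S'] = ['R869S']

Answer: R869S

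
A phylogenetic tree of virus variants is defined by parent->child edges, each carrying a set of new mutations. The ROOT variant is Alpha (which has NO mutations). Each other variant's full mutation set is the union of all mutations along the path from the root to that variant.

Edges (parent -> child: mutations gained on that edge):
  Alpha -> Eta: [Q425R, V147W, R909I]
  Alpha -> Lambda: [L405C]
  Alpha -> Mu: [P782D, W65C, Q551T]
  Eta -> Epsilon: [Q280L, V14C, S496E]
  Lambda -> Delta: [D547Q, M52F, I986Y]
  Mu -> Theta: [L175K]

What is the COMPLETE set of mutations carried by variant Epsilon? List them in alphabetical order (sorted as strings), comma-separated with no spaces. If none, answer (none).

Answer: Q280L,Q425R,R909I,S496E,V147W,V14C

Derivation:
At Alpha: gained [] -> total []
At Eta: gained ['Q425R', 'V147W', 'R909I'] -> total ['Q425R', 'R909I', 'V147W']
At Epsilon: gained ['Q280L', 'V14C', 'S496E'] -> total ['Q280L', 'Q425R', 'R909I', 'S496E', 'V147W', 'V14C']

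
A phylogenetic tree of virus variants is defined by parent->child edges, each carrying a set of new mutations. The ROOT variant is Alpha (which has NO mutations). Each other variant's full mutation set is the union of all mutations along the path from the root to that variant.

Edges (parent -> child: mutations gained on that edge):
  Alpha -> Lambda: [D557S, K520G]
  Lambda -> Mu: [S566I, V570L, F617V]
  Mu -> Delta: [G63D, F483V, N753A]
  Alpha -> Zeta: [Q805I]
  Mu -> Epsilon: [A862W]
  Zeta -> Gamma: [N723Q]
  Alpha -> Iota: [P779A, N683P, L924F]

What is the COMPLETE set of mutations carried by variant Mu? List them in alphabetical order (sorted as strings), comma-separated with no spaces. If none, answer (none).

Answer: D557S,F617V,K520G,S566I,V570L

Derivation:
At Alpha: gained [] -> total []
At Lambda: gained ['D557S', 'K520G'] -> total ['D557S', 'K520G']
At Mu: gained ['S566I', 'V570L', 'F617V'] -> total ['D557S', 'F617V', 'K520G', 'S566I', 'V570L']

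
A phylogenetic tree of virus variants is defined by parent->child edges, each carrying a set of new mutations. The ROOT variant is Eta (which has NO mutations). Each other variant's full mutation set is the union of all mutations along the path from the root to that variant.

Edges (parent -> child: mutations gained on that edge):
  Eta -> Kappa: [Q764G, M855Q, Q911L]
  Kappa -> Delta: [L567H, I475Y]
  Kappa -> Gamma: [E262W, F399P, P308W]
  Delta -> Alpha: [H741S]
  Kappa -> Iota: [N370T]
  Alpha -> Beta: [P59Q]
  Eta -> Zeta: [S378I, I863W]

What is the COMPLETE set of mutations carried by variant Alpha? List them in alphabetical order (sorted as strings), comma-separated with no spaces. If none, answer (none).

Answer: H741S,I475Y,L567H,M855Q,Q764G,Q911L

Derivation:
At Eta: gained [] -> total []
At Kappa: gained ['Q764G', 'M855Q', 'Q911L'] -> total ['M855Q', 'Q764G', 'Q911L']
At Delta: gained ['L567H', 'I475Y'] -> total ['I475Y', 'L567H', 'M855Q', 'Q764G', 'Q911L']
At Alpha: gained ['H741S'] -> total ['H741S', 'I475Y', 'L567H', 'M855Q', 'Q764G', 'Q911L']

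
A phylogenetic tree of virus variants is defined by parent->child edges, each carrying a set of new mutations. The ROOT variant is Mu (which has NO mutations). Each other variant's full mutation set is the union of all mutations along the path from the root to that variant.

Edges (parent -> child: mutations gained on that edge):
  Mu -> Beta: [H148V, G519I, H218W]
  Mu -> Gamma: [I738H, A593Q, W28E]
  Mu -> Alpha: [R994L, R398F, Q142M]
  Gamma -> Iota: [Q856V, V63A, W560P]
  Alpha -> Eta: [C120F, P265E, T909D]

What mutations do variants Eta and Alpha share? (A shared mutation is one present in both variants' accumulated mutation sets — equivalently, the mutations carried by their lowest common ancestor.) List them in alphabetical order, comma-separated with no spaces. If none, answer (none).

Accumulating mutations along path to Eta:
  At Mu: gained [] -> total []
  At Alpha: gained ['R994L', 'R398F', 'Q142M'] -> total ['Q142M', 'R398F', 'R994L']
  At Eta: gained ['C120F', 'P265E', 'T909D'] -> total ['C120F', 'P265E', 'Q142M', 'R398F', 'R994L', 'T909D']
Mutations(Eta) = ['C120F', 'P265E', 'Q142M', 'R398F', 'R994L', 'T909D']
Accumulating mutations along path to Alpha:
  At Mu: gained [] -> total []
  At Alpha: gained ['R994L', 'R398F', 'Q142M'] -> total ['Q142M', 'R398F', 'R994L']
Mutations(Alpha) = ['Q142M', 'R398F', 'R994L']
Intersection: ['C120F', 'P265E', 'Q142M', 'R398F', 'R994L', 'T909D'] ∩ ['Q142M', 'R398F', 'R994L'] = ['Q142M', 'R398F', 'R994L']

Answer: Q142M,R398F,R994L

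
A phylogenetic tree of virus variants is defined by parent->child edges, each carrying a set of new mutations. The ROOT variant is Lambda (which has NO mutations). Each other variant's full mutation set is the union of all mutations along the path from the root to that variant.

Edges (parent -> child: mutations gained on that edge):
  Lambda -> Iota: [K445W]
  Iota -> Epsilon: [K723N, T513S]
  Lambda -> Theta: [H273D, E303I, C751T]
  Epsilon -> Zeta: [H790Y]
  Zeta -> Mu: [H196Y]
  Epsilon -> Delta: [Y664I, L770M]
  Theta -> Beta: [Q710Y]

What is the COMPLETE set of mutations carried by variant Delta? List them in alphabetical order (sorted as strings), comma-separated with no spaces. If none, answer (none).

Answer: K445W,K723N,L770M,T513S,Y664I

Derivation:
At Lambda: gained [] -> total []
At Iota: gained ['K445W'] -> total ['K445W']
At Epsilon: gained ['K723N', 'T513S'] -> total ['K445W', 'K723N', 'T513S']
At Delta: gained ['Y664I', 'L770M'] -> total ['K445W', 'K723N', 'L770M', 'T513S', 'Y664I']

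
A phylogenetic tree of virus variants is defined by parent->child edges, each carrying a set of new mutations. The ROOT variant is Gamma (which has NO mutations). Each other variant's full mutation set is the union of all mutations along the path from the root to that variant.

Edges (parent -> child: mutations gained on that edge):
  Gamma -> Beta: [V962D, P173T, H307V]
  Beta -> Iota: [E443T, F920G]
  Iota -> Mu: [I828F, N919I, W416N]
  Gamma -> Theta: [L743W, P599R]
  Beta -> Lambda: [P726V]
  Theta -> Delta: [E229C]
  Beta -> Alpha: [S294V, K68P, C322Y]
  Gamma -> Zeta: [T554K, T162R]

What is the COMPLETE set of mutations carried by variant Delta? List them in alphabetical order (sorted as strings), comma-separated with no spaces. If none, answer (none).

At Gamma: gained [] -> total []
At Theta: gained ['L743W', 'P599R'] -> total ['L743W', 'P599R']
At Delta: gained ['E229C'] -> total ['E229C', 'L743W', 'P599R']

Answer: E229C,L743W,P599R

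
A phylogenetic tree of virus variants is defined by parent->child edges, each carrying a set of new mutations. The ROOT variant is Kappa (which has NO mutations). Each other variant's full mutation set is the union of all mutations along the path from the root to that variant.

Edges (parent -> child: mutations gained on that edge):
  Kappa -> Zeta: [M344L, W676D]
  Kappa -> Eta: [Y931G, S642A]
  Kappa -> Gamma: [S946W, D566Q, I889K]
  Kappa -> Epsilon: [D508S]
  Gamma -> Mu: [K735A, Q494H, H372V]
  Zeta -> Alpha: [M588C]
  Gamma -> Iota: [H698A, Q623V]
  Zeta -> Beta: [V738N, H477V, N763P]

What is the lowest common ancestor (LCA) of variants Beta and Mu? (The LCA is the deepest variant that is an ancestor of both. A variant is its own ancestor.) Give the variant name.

Path from root to Beta: Kappa -> Zeta -> Beta
  ancestors of Beta: {Kappa, Zeta, Beta}
Path from root to Mu: Kappa -> Gamma -> Mu
  ancestors of Mu: {Kappa, Gamma, Mu}
Common ancestors: {Kappa}
Walk up from Mu: Mu (not in ancestors of Beta), Gamma (not in ancestors of Beta), Kappa (in ancestors of Beta)
Deepest common ancestor (LCA) = Kappa

Answer: Kappa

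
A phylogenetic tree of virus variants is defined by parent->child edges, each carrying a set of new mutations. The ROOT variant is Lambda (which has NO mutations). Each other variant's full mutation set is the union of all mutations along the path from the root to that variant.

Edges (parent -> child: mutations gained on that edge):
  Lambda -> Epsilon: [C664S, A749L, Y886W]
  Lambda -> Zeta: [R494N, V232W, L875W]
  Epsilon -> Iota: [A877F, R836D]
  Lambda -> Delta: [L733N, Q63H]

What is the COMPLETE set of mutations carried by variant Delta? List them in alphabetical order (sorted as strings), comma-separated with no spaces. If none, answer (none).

At Lambda: gained [] -> total []
At Delta: gained ['L733N', 'Q63H'] -> total ['L733N', 'Q63H']

Answer: L733N,Q63H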